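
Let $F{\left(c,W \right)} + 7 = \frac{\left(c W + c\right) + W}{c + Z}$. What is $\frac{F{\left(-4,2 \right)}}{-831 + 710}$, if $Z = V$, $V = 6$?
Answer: $\frac{12}{121} \approx 0.099174$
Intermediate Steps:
$Z = 6$
$F{\left(c,W \right)} = -7 + \frac{W + c + W c}{6 + c}$ ($F{\left(c,W \right)} = -7 + \frac{\left(c W + c\right) + W}{c + 6} = -7 + \frac{\left(W c + c\right) + W}{6 + c} = -7 + \frac{\left(c + W c\right) + W}{6 + c} = -7 + \frac{W + c + W c}{6 + c}$)
$\frac{F{\left(-4,2 \right)}}{-831 + 710} = \frac{\frac{1}{6 - 4} \left(-42 + 2 - -24 + 2 \left(-4\right)\right)}{-831 + 710} = \frac{\frac{1}{2} \left(-42 + 2 + 24 - 8\right)}{-121} = - \frac{\frac{1}{2} \left(-24\right)}{121} = \left(- \frac{1}{121}\right) \left(-12\right) = \frac{12}{121}$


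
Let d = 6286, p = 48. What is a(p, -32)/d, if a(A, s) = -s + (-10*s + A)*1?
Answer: 200/3143 ≈ 0.063633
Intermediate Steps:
a(A, s) = A - 11*s (a(A, s) = -s + (A - 10*s)*1 = -s + (A - 10*s) = A - 11*s)
a(p, -32)/d = (48 - 11*(-32))/6286 = (48 + 352)*(1/6286) = 400*(1/6286) = 200/3143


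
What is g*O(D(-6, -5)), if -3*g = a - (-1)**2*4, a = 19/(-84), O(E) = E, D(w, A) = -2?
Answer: -355/126 ≈ -2.8175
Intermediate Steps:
a = -19/84 (a = 19*(-1/84) = -19/84 ≈ -0.22619)
g = 355/252 (g = -(-19/84 - (-1)**2*4)/3 = -(-19/84 - 1*4)/3 = -(-19/84 - 4)/3 = -1/3*(-355/84) = 355/252 ≈ 1.4087)
g*O(D(-6, -5)) = (355/252)*(-2) = -355/126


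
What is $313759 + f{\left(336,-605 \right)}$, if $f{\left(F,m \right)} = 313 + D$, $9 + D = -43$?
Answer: $314020$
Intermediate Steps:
$D = -52$ ($D = -9 - 43 = -52$)
$f{\left(F,m \right)} = 261$ ($f{\left(F,m \right)} = 313 - 52 = 261$)
$313759 + f{\left(336,-605 \right)} = 313759 + 261 = 314020$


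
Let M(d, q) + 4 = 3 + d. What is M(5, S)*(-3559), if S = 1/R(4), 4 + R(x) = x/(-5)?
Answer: -14236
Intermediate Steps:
R(x) = -4 - x/5 (R(x) = -4 + x/(-5) = -4 + x*(-1/5) = -4 - x/5)
S = -5/24 (S = 1/(-4 - 1/5*4) = 1/(-4 - 4/5) = 1/(-24/5) = -5/24 ≈ -0.20833)
M(d, q) = -1 + d (M(d, q) = -4 + (3 + d) = -1 + d)
M(5, S)*(-3559) = (-1 + 5)*(-3559) = 4*(-3559) = -14236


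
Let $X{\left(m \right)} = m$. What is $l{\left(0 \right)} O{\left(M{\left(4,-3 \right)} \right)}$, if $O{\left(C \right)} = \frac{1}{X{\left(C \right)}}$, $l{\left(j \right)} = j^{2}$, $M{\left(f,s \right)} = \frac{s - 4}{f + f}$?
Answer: $0$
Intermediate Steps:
$M{\left(f,s \right)} = \frac{-4 + s}{2 f}$
$O{\left(C \right)} = \frac{1}{C}$
$l{\left(0 \right)} O{\left(M{\left(4,-3 \right)} \right)} = \frac{0^{2}}{\frac{1}{2} \cdot \frac{1}{4} \left(-4 - 3\right)} = \frac{0}{\frac{1}{2} \cdot \frac{1}{4} \left(-7\right)} = \frac{0}{- \frac{7}{8}} = 0 \left(- \frac{8}{7}\right) = 0$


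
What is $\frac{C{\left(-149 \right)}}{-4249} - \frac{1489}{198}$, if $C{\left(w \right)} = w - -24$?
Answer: $- \frac{6302011}{841302} \approx -7.4908$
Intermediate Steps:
$C{\left(w \right)} = 24 + w$ ($C{\left(w \right)} = w + 24 = 24 + w$)
$\frac{C{\left(-149 \right)}}{-4249} - \frac{1489}{198} = \frac{24 - 149}{-4249} - \frac{1489}{198} = \left(-125\right) \left(- \frac{1}{4249}\right) - \frac{1489}{198} = \frac{125}{4249} - \frac{1489}{198} = - \frac{6302011}{841302}$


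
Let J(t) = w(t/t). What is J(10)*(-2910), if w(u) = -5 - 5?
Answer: 29100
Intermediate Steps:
w(u) = -10
J(t) = -10
J(10)*(-2910) = -10*(-2910) = 29100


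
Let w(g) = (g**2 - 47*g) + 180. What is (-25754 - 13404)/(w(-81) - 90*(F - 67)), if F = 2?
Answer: -19579/8199 ≈ -2.3880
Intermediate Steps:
w(g) = 180 + g**2 - 47*g
(-25754 - 13404)/(w(-81) - 90*(F - 67)) = (-25754 - 13404)/((180 + (-81)**2 - 47*(-81)) - 90*(2 - 67)) = -39158/((180 + 6561 + 3807) - 90*(-65)) = -39158/(10548 + 5850) = -39158/16398 = -39158*1/16398 = -19579/8199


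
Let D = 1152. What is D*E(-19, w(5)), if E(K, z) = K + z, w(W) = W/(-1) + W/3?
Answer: -25728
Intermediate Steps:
w(W) = -2*W/3 (w(W) = W*(-1) + W*(⅓) = -W + W/3 = -2*W/3)
D*E(-19, w(5)) = 1152*(-19 - ⅔*5) = 1152*(-19 - 10/3) = 1152*(-67/3) = -25728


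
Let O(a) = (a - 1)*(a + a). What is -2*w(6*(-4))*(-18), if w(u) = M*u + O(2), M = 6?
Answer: -5040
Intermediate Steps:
O(a) = 2*a*(-1 + a) (O(a) = (-1 + a)*(2*a) = 2*a*(-1 + a))
w(u) = 4 + 6*u (w(u) = 6*u + 2*2*(-1 + 2) = 6*u + 2*2*1 = 6*u + 4 = 4 + 6*u)
-2*w(6*(-4))*(-18) = -2*(4 + 6*(6*(-4)))*(-18) = -2*(4 + 6*(-24))*(-18) = -2*(4 - 144)*(-18) = -2*(-140)*(-18) = 280*(-18) = -5040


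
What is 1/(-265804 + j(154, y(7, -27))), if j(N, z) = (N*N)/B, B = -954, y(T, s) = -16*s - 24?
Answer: -477/126800366 ≈ -3.7618e-6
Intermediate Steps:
y(T, s) = -24 - 16*s
j(N, z) = -N²/954 (j(N, z) = (N*N)/(-954) = N²*(-1/954) = -N²/954)
1/(-265804 + j(154, y(7, -27))) = 1/(-265804 - 1/954*154²) = 1/(-265804 - 1/954*23716) = 1/(-265804 - 11858/477) = 1/(-126800366/477) = -477/126800366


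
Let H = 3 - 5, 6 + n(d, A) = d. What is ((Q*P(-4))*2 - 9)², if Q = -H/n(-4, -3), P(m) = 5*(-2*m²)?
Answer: 3025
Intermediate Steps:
n(d, A) = -6 + d
H = -2
P(m) = -10*m²
Q = -⅕ (Q = -(-2)/(-6 - 4) = -(-2)/(-10) = -(-2)*(-1)/10 = -1*⅕ = -⅕ ≈ -0.20000)
((Q*P(-4))*2 - 9)² = (-(-2)*(-4)²*2 - 9)² = (-(-2)*16*2 - 9)² = (-⅕*(-160)*2 - 9)² = (32*2 - 9)² = (64 - 9)² = 55² = 3025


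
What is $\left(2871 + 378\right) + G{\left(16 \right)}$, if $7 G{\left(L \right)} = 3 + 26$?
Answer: $\frac{22772}{7} \approx 3253.1$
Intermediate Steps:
$G{\left(L \right)} = \frac{29}{7}$ ($G{\left(L \right)} = \frac{3 + 26}{7} = \frac{1}{7} \cdot 29 = \frac{29}{7}$)
$\left(2871 + 378\right) + G{\left(16 \right)} = \left(2871 + 378\right) + \frac{29}{7} = 3249 + \frac{29}{7} = \frac{22772}{7}$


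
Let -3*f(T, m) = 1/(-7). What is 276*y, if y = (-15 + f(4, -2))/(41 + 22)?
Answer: -28888/441 ≈ -65.506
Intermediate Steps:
f(T, m) = 1/21 (f(T, m) = -⅓/(-7) = -⅓*(-⅐) = 1/21)
y = -314/1323 (y = (-15 + 1/21)/(41 + 22) = -314/21/63 = -314/21*1/63 = -314/1323 ≈ -0.23734)
276*y = 276*(-314/1323) = -28888/441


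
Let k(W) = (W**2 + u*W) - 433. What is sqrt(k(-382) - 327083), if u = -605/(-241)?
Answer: I*sqrt(10602742462)/241 ≈ 427.26*I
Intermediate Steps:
u = 605/241 (u = -605*(-1/241) = 605/241 ≈ 2.5104)
k(W) = -433 + W**2 + 605*W/241 (k(W) = (W**2 + 605*W/241) - 433 = -433 + W**2 + 605*W/241)
sqrt(k(-382) - 327083) = sqrt((-433 + (-382)**2 + (605/241)*(-382)) - 327083) = sqrt((-433 + 145924 - 231110/241) - 327083) = sqrt(34832221/241 - 327083) = sqrt(-43994782/241) = I*sqrt(10602742462)/241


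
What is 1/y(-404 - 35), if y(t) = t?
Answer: -1/439 ≈ -0.0022779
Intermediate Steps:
1/y(-404 - 35) = 1/(-404 - 35) = 1/(-439) = -1/439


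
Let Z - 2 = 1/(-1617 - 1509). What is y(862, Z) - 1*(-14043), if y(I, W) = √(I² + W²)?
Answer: 14043 + √7260972905545/3126 ≈ 14905.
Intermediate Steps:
Z = 6251/3126 (Z = 2 + 1/(-1617 - 1509) = 2 + 1/(-3126) = 2 - 1/3126 = 6251/3126 ≈ 1.9997)
y(862, Z) - 1*(-14043) = √(862² + (6251/3126)²) - 1*(-14043) = √(743044 + 39075001/9771876) + 14043 = √(7260972905545/9771876) + 14043 = √7260972905545/3126 + 14043 = 14043 + √7260972905545/3126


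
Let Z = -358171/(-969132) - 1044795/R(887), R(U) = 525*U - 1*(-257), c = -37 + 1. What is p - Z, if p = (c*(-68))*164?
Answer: 11330335693622806/28221850689 ≈ 4.0147e+5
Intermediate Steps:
c = -36
R(U) = 257 + 525*U (R(U) = 525*U + 257 = 257 + 525*U)
Z = -52853808598/28221850689 (Z = -358171/(-969132) - 1044795/(257 + 525*887) = -358171*(-1/969132) - 1044795/(257 + 465675) = 358171/969132 - 1044795/465932 = -52853808598/28221850689 ≈ -1.8728)
p = 401472 (p = -36*(-68)*164 = 2448*164 = 401472)
p - Z = 401472 - 1*(-52853808598/28221850689) = 401472 + 52853808598/28221850689 = 11330335693622806/28221850689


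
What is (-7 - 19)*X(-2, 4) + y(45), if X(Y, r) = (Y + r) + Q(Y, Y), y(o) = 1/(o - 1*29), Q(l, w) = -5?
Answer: 1249/16 ≈ 78.063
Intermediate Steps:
y(o) = 1/(-29 + o) (y(o) = 1/(o - 29) = 1/(-29 + o))
X(Y, r) = -5 + Y + r (X(Y, r) = (Y + r) - 5 = -5 + Y + r)
(-7 - 19)*X(-2, 4) + y(45) = (-7 - 19)*(-5 - 2 + 4) + 1/(-29 + 45) = -26*(-3) + 1/16 = 78 + 1/16 = 1249/16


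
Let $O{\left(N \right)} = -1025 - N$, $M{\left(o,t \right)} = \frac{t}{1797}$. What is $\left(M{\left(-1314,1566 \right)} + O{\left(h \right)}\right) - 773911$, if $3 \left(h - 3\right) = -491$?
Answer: $- \frac{1392269708}{1797} \approx -7.7477 \cdot 10^{5}$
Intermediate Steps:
$M{\left(o,t \right)} = \frac{t}{1797}$ ($M{\left(o,t \right)} = t \frac{1}{1797} = \frac{t}{1797}$)
$h = - \frac{482}{3}$ ($h = 3 + \frac{1}{3} \left(-491\right) = 3 - \frac{491}{3} = - \frac{482}{3} \approx -160.67$)
$\left(M{\left(-1314,1566 \right)} + O{\left(h \right)}\right) - 773911 = \left(\frac{1}{1797} \cdot 1566 - \frac{2593}{3}\right) - 773911 = \left(\frac{522}{599} + \left(-1025 + \frac{482}{3}\right)\right) - 773911 = \left(\frac{522}{599} - \frac{2593}{3}\right) - 773911 = - \frac{1551641}{1797} - 773911 = - \frac{1392269708}{1797}$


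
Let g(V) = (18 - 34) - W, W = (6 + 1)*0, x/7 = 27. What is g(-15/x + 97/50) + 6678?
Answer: 6662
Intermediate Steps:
x = 189 (x = 7*27 = 189)
W = 0 (W = 7*0 = 0)
g(V) = -16 (g(V) = (18 - 34) - 1*0 = -16 + 0 = -16)
g(-15/x + 97/50) + 6678 = -16 + 6678 = 6662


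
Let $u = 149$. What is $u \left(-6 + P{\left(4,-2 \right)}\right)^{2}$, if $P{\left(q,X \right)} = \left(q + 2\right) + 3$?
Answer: $1341$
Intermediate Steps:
$P{\left(q,X \right)} = 5 + q$ ($P{\left(q,X \right)} = \left(2 + q\right) + 3 = 5 + q$)
$u \left(-6 + P{\left(4,-2 \right)}\right)^{2} = 149 \left(-6 + \left(5 + 4\right)\right)^{2} = 149 \left(-6 + 9\right)^{2} = 149 \cdot 3^{2} = 149 \cdot 9 = 1341$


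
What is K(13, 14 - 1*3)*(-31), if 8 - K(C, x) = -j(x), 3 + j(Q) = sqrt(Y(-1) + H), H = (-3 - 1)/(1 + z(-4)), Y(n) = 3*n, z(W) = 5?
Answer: -155 - 31*I*sqrt(33)/3 ≈ -155.0 - 59.36*I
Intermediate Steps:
H = -2/3 (H = (-3 - 1)/(1 + 5) = -4/6 = -4*1/6 = -2/3 ≈ -0.66667)
j(Q) = -3 + I*sqrt(33)/3 (j(Q) = -3 + sqrt(3*(-1) - 2/3) = -3 + sqrt(-3 - 2/3) = -3 + sqrt(-11/3) = -3 + I*sqrt(33)/3)
K(C, x) = 5 + I*sqrt(33)/3 (K(C, x) = 8 - (-1)*(-3 + I*sqrt(33)/3) = 8 - (3 - I*sqrt(33)/3) = 8 + (-3 + I*sqrt(33)/3) = 5 + I*sqrt(33)/3)
K(13, 14 - 1*3)*(-31) = (5 + I*sqrt(33)/3)*(-31) = -155 - 31*I*sqrt(33)/3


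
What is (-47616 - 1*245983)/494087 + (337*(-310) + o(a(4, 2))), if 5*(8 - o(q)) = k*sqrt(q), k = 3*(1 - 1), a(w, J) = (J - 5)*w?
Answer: -51613609793/494087 ≈ -1.0446e+5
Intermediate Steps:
a(w, J) = w*(-5 + J) (a(w, J) = (-5 + J)*w = w*(-5 + J))
k = 0 (k = 3*0 = 0)
o(q) = 8 (o(q) = 8 - 0*sqrt(q) = 8 - 1/5*0 = 8 + 0 = 8)
(-47616 - 1*245983)/494087 + (337*(-310) + o(a(4, 2))) = (-47616 - 1*245983)/494087 + (337*(-310) + 8) = (-47616 - 245983)*(1/494087) + (-104470 + 8) = -293599*1/494087 - 104462 = -293599/494087 - 104462 = -51613609793/494087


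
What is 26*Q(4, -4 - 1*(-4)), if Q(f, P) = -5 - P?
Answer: -130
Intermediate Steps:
26*Q(4, -4 - 1*(-4)) = 26*(-5 - (-4 - 1*(-4))) = 26*(-5 - (-4 + 4)) = 26*(-5 - 1*0) = 26*(-5 + 0) = 26*(-5) = -130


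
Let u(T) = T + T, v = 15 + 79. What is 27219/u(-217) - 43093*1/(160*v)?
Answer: -214038061/3263680 ≈ -65.582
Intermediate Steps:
v = 94
u(T) = 2*T
27219/u(-217) - 43093*1/(160*v) = 27219/((2*(-217))) - 43093/(160*94) = 27219/(-434) - 43093/15040 = 27219*(-1/434) - 43093*1/15040 = -27219/434 - 43093/15040 = -214038061/3263680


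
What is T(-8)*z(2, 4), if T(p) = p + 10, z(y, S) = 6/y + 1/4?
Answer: 13/2 ≈ 6.5000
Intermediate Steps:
z(y, S) = 1/4 + 6/y (z(y, S) = 6/y + 1*(1/4) = 6/y + 1/4 = 1/4 + 6/y)
T(p) = 10 + p
T(-8)*z(2, 4) = (10 - 8)*((1/4)*(24 + 2)/2) = 2*((1/4)*(1/2)*26) = 2*(13/4) = 13/2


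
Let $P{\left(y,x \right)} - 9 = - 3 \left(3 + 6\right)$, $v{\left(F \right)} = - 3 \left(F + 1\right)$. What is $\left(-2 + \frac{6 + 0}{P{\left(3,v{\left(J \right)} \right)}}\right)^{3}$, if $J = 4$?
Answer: $- \frac{343}{27} \approx -12.704$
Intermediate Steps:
$v{\left(F \right)} = -3 - 3 F$ ($v{\left(F \right)} = - 3 \left(1 + F\right) = -3 - 3 F$)
$P{\left(y,x \right)} = -18$ ($P{\left(y,x \right)} = 9 - 3 \left(3 + 6\right) = 9 - 27 = -18$)
$\left(-2 + \frac{6 + 0}{P{\left(3,v{\left(J \right)} \right)}}\right)^{3} = \left(-2 + \frac{6 + 0}{-18}\right)^{3} = \left(-2 + 6 \left(- \frac{1}{18}\right)\right)^{3} = \left(-2 - \frac{1}{3}\right)^{3} = \left(- \frac{7}{3}\right)^{3} = - \frac{343}{27}$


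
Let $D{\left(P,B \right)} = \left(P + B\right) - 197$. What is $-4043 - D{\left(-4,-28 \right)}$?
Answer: $-3814$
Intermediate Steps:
$D{\left(P,B \right)} = -197 + B + P$ ($D{\left(P,B \right)} = \left(B + P\right) - 197 = -197 + B + P$)
$-4043 - D{\left(-4,-28 \right)} = -4043 - \left(-197 - 28 - 4\right) = -4043 - -229 = -4043 + 229 = -3814$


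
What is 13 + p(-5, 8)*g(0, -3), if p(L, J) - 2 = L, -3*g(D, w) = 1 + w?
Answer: 11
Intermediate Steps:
g(D, w) = -⅓ - w/3 (g(D, w) = -(1 + w)/3 = -⅓ - w/3)
p(L, J) = 2 + L
13 + p(-5, 8)*g(0, -3) = 13 + (2 - 5)*(-⅓ - ⅓*(-3)) = 13 - 3*(-⅓ + 1) = 13 - 3*⅔ = 13 - 2 = 11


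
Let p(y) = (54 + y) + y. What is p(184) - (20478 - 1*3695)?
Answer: -16361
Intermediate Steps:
p(y) = 54 + 2*y
p(184) - (20478 - 1*3695) = (54 + 2*184) - (20478 - 1*3695) = (54 + 368) - (20478 - 3695) = 422 - 1*16783 = 422 - 16783 = -16361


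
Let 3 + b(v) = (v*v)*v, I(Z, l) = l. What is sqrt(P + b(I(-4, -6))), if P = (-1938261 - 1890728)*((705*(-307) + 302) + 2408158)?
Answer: 12*I*sqrt(58286386201) ≈ 2.8971e+6*I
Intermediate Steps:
b(v) = -3 + v**3 (b(v) = -3 + (v*v)*v = -3 + v**2*v = -3 + v**3)
P = -8393239612725 (P = -3828989*((-216435 + 302) + 2408158) = -3828989*(-216133 + 2408158) = -3828989*2192025 = -8393239612725)
sqrt(P + b(I(-4, -6))) = sqrt(-8393239612725 + (-3 + (-6)**3)) = sqrt(-8393239612725 + (-3 - 216)) = sqrt(-8393239612725 - 219) = sqrt(-8393239612944) = 12*I*sqrt(58286386201)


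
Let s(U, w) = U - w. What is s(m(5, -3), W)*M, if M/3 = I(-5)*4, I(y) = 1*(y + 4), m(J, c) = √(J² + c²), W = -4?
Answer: -48 - 12*√34 ≈ -117.97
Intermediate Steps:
I(y) = 4 + y (I(y) = 1*(4 + y) = 4 + y)
M = -12 (M = 3*((4 - 5)*4) = 3*(-1*4) = 3*(-4) = -12)
s(m(5, -3), W)*M = (√(5² + (-3)²) - 1*(-4))*(-12) = (√(25 + 9) + 4)*(-12) = (√34 + 4)*(-12) = (4 + √34)*(-12) = -48 - 12*√34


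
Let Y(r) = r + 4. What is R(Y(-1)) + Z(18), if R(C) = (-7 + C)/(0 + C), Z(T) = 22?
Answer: 62/3 ≈ 20.667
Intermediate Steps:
Y(r) = 4 + r
R(C) = (-7 + C)/C
R(Y(-1)) + Z(18) = (-7 + (4 - 1))/(4 - 1) + 22 = (-7 + 3)/3 + 22 = (1/3)*(-4) + 22 = -4/3 + 22 = 62/3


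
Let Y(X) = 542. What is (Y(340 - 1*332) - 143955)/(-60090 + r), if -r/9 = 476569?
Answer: 143413/4349211 ≈ 0.032974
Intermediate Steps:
r = -4289121 (r = -9*476569 = -4289121)
(Y(340 - 1*332) - 143955)/(-60090 + r) = (542 - 143955)/(-60090 - 4289121) = -143413/(-4349211) = -143413*(-1/4349211) = 143413/4349211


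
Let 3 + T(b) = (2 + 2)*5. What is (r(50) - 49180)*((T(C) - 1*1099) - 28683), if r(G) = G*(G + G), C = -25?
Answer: 1315017700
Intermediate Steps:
T(b) = 17 (T(b) = -3 + (2 + 2)*5 = -3 + 4*5 = -3 + 20 = 17)
r(G) = 2*G² (r(G) = G*(2*G) = 2*G²)
(r(50) - 49180)*((T(C) - 1*1099) - 28683) = (2*50² - 49180)*((17 - 1*1099) - 28683) = (2*2500 - 49180)*((17 - 1099) - 28683) = (5000 - 49180)*(-1082 - 28683) = -44180*(-29765) = 1315017700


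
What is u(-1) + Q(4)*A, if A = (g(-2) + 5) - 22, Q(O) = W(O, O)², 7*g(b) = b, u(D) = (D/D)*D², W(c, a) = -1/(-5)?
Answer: 54/175 ≈ 0.30857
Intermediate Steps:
W(c, a) = ⅕ (W(c, a) = -1*(-⅕) = ⅕)
u(D) = D² (u(D) = 1*D² = D²)
g(b) = b/7
Q(O) = 1/25 (Q(O) = (⅕)² = 1/25)
A = -121/7 (A = ((⅐)*(-2) + 5) - 22 = (-2/7 + 5) - 22 = 33/7 - 22 = -121/7 ≈ -17.286)
u(-1) + Q(4)*A = (-1)² + (1/25)*(-121/7) = 1 - 121/175 = 54/175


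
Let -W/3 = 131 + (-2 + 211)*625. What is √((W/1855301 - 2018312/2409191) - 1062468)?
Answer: 2*I*√5306736425600000194183925382502/4469774471491 ≈ 1030.8*I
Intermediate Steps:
W = -392268 (W = -3*(131 + (-2 + 211)*625) = -3*(131 + 209*625) = -3*(131 + 130625) = -3*130756 = -392268)
√((W/1855301 - 2018312/2409191) - 1062468) = √((-392268/1855301 - 2018312/2409191) - 1062468) = √(-4689624807100/4469774471491 - 1062468) = √(-4748997032800906888/4469774471491) = 2*I*√5306736425600000194183925382502/4469774471491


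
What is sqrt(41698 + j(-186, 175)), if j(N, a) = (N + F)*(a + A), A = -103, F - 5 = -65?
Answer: sqrt(23986) ≈ 154.87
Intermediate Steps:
F = -60 (F = 5 - 65 = -60)
j(N, a) = (-103 + a)*(-60 + N) (j(N, a) = (N - 60)*(a - 103) = (-60 + N)*(-103 + a) = (-103 + a)*(-60 + N))
sqrt(41698 + j(-186, 175)) = sqrt(41698 + (6180 - 103*(-186) - 60*175 - 186*175)) = sqrt(41698 + (6180 + 19158 - 10500 - 32550)) = sqrt(41698 - 17712) = sqrt(23986)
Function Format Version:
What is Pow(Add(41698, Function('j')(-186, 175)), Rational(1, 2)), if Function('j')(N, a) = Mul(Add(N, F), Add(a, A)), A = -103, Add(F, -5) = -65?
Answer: Pow(23986, Rational(1, 2)) ≈ 154.87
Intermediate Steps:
F = -60 (F = Add(5, -65) = -60)
Function('j')(N, a) = Mul(Add(-103, a), Add(-60, N)) (Function('j')(N, a) = Mul(Add(N, -60), Add(a, -103)) = Mul(Add(-60, N), Add(-103, a)) = Mul(Add(-103, a), Add(-60, N)))
Pow(Add(41698, Function('j')(-186, 175)), Rational(1, 2)) = Pow(Add(41698, Add(6180, Mul(-103, -186), Mul(-60, 175), Mul(-186, 175))), Rational(1, 2)) = Pow(Add(41698, Add(6180, 19158, -10500, -32550)), Rational(1, 2)) = Pow(Add(41698, -17712), Rational(1, 2)) = Pow(23986, Rational(1, 2))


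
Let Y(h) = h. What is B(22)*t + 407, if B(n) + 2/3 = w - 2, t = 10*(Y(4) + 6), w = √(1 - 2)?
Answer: 421/3 + 100*I ≈ 140.33 + 100.0*I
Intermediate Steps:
w = I (w = √(-1) = I ≈ 1.0*I)
t = 100 (t = 10*(4 + 6) = 10*10 = 100)
B(n) = -8/3 + I (B(n) = -⅔ + (I - 2) = -⅔ + (-2 + I) = -8/3 + I)
B(22)*t + 407 = (-8/3 + I)*100 + 407 = (-800/3 + 100*I) + 407 = 421/3 + 100*I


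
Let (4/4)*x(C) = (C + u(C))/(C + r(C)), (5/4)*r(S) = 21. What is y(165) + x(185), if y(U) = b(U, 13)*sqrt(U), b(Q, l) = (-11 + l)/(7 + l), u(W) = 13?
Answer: 990/1009 + sqrt(165)/10 ≈ 2.2657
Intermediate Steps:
b(Q, l) = (-11 + l)/(7 + l)
r(S) = 84/5 (r(S) = (4/5)*21 = 84/5)
y(U) = sqrt(U)/10 (y(U) = ((-11 + 13)/(7 + 13))*sqrt(U) = (2/20)*sqrt(U) = ((1/20)*2)*sqrt(U) = sqrt(U)/10)
x(C) = (13 + C)/(84/5 + C) (x(C) = (C + 13)/(C + 84/5) = (13 + C)/(84/5 + C))
y(165) + x(185) = sqrt(165)/10 + 5*(13 + 185)/(84 + 5*185) = sqrt(165)/10 + 5*198/(84 + 925) = sqrt(165)/10 + 5*198/1009 = sqrt(165)/10 + 5*(1/1009)*198 = sqrt(165)/10 + 990/1009 = 990/1009 + sqrt(165)/10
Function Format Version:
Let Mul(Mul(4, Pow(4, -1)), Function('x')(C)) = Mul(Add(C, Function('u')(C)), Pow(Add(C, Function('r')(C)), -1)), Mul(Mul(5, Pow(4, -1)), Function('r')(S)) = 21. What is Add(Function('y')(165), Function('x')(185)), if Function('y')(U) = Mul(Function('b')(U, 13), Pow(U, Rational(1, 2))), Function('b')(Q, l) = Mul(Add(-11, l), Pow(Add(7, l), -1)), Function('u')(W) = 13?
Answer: Add(Rational(990, 1009), Mul(Rational(1, 10), Pow(165, Rational(1, 2)))) ≈ 2.2657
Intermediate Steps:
Function('b')(Q, l) = Mul(Pow(Add(7, l), -1), Add(-11, l))
Function('r')(S) = Rational(84, 5) (Function('r')(S) = Mul(Rational(4, 5), 21) = Rational(84, 5))
Function('y')(U) = Mul(Rational(1, 10), Pow(U, Rational(1, 2))) (Function('y')(U) = Mul(Mul(Pow(Add(7, 13), -1), Add(-11, 13)), Pow(U, Rational(1, 2))) = Mul(Mul(Pow(20, -1), 2), Pow(U, Rational(1, 2))) = Mul(Mul(Rational(1, 20), 2), Pow(U, Rational(1, 2))) = Mul(Rational(1, 10), Pow(U, Rational(1, 2))))
Function('x')(C) = Mul(Pow(Add(Rational(84, 5), C), -1), Add(13, C)) (Function('x')(C) = Mul(Add(C, 13), Pow(Add(C, Rational(84, 5)), -1)) = Mul(Add(13, C), Pow(Add(Rational(84, 5), C), -1)) = Mul(Pow(Add(Rational(84, 5), C), -1), Add(13, C)))
Add(Function('y')(165), Function('x')(185)) = Add(Mul(Rational(1, 10), Pow(165, Rational(1, 2))), Mul(5, Pow(Add(84, Mul(5, 185)), -1), Add(13, 185))) = Add(Mul(Rational(1, 10), Pow(165, Rational(1, 2))), Mul(5, Pow(Add(84, 925), -1), 198)) = Add(Mul(Rational(1, 10), Pow(165, Rational(1, 2))), Mul(5, Pow(1009, -1), 198)) = Add(Mul(Rational(1, 10), Pow(165, Rational(1, 2))), Mul(5, Rational(1, 1009), 198)) = Add(Mul(Rational(1, 10), Pow(165, Rational(1, 2))), Rational(990, 1009)) = Add(Rational(990, 1009), Mul(Rational(1, 10), Pow(165, Rational(1, 2))))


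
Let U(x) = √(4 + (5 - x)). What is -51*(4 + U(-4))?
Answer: -204 - 51*√13 ≈ -387.88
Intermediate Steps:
U(x) = √(9 - x)
-51*(4 + U(-4)) = -51*(4 + √(9 - 1*(-4))) = -51*(4 + √(9 + 4)) = -51*(4 + √13) = -204 - 51*√13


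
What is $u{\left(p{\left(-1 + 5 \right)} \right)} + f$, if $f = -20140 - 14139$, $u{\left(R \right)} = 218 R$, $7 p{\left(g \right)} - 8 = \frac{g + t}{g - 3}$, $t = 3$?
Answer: $- \frac{236683}{7} \approx -33812.0$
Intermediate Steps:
$p{\left(g \right)} = \frac{8}{7} + \frac{3 + g}{7 \left(-3 + g\right)}$ ($p{\left(g \right)} = \frac{8}{7} + \frac{\left(g + 3\right) \frac{1}{g - 3}}{7} = \frac{8}{7} + \frac{\left(3 + g\right) \frac{1}{-3 + g}}{7} = \frac{8}{7} + \frac{\frac{1}{-3 + g} \left(3 + g\right)}{7} = \frac{8}{7} + \frac{3 + g}{7 \left(-3 + g\right)}$)
$f = -34279$
$u{\left(p{\left(-1 + 5 \right)} \right)} + f = 218 \frac{3 \left(-7 + 3 \left(-1 + 5\right)\right)}{7 \left(-3 + \left(-1 + 5\right)\right)} - 34279 = 218 \frac{3 \left(-7 + 3 \cdot 4\right)}{7 \left(-3 + 4\right)} - 34279 = 218 \frac{3 \left(-7 + 12\right)}{7 \cdot 1} - 34279 = 218 \cdot \frac{3}{7} \cdot 1 \cdot 5 - 34279 = 218 \cdot \frac{15}{7} - 34279 = \frac{3270}{7} - 34279 = - \frac{236683}{7}$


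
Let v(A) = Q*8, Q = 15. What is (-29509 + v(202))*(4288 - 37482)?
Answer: 975538466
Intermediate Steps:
v(A) = 120 (v(A) = 15*8 = 120)
(-29509 + v(202))*(4288 - 37482) = (-29509 + 120)*(4288 - 37482) = -29389*(-33194) = 975538466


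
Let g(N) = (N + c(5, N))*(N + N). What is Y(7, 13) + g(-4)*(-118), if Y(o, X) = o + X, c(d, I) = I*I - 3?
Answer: 8516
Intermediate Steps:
c(d, I) = -3 + I**2 (c(d, I) = I**2 - 3 = -3 + I**2)
g(N) = 2*N*(-3 + N + N**2) (g(N) = (N + (-3 + N**2))*(N + N) = (-3 + N + N**2)*(2*N) = 2*N*(-3 + N + N**2))
Y(o, X) = X + o
Y(7, 13) + g(-4)*(-118) = (13 + 7) + (2*(-4)*(-3 - 4 + (-4)**2))*(-118) = 20 + (2*(-4)*(-3 - 4 + 16))*(-118) = 20 + (2*(-4)*9)*(-118) = 20 - 72*(-118) = 20 + 8496 = 8516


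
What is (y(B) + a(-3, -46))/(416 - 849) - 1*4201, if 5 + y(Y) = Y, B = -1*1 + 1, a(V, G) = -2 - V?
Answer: -1819029/433 ≈ -4201.0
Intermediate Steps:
B = 0 (B = -1 + 1 = 0)
y(Y) = -5 + Y
(y(B) + a(-3, -46))/(416 - 849) - 1*4201 = ((-5 + 0) + (-2 - 1*(-3)))/(416 - 849) - 1*4201 = (-5 + (-2 + 3))/(-433) - 4201 = (-5 + 1)*(-1/433) - 4201 = -4*(-1/433) - 4201 = 4/433 - 4201 = -1819029/433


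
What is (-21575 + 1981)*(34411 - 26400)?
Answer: -156967534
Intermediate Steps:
(-21575 + 1981)*(34411 - 26400) = -19594*8011 = -156967534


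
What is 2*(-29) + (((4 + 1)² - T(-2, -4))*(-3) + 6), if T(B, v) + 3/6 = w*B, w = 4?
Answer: -305/2 ≈ -152.50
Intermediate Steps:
T(B, v) = -½ + 4*B
2*(-29) + (((4 + 1)² - T(-2, -4))*(-3) + 6) = 2*(-29) + (((4 + 1)² - (-½ + 4*(-2)))*(-3) + 6) = -58 + ((5² - (-½ - 8))*(-3) + 6) = -58 + ((25 - 1*(-17/2))*(-3) + 6) = -58 + ((25 + 17/2)*(-3) + 6) = -58 + ((67/2)*(-3) + 6) = -58 + (-201/2 + 6) = -58 - 189/2 = -305/2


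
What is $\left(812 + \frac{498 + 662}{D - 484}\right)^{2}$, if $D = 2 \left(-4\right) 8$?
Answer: $\frac{12310790116}{18769} \approx 6.5591 \cdot 10^{5}$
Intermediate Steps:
$D = -64$ ($D = \left(-8\right) 8 = -64$)
$\left(812 + \frac{498 + 662}{D - 484}\right)^{2} = \left(812 + \frac{498 + 662}{-64 - 484}\right)^{2} = \left(812 + \frac{1160}{-548}\right)^{2} = \left(812 + 1160 \left(- \frac{1}{548}\right)\right)^{2} = \left(812 - \frac{290}{137}\right)^{2} = \left(\frac{110954}{137}\right)^{2} = \frac{12310790116}{18769}$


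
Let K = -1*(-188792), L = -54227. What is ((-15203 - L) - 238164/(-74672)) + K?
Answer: 4252928629/18668 ≈ 2.2782e+5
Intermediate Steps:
K = 188792
((-15203 - L) - 238164/(-74672)) + K = ((-15203 - 1*(-54227)) - 238164/(-74672)) + 188792 = ((-15203 + 54227) - 238164*(-1/74672)) + 188792 = (39024 + 59541/18668) + 188792 = 728559573/18668 + 188792 = 4252928629/18668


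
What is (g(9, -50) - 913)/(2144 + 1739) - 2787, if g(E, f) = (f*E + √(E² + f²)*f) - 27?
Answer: -10823311/3883 - 50*√2581/3883 ≈ -2788.0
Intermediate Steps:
g(E, f) = -27 + E*f + f*√(E² + f²) (g(E, f) = (E*f + f*√(E² + f²)) - 27 = -27 + E*f + f*√(E² + f²))
(g(9, -50) - 913)/(2144 + 1739) - 2787 = ((-27 + 9*(-50) - 50*√(9² + (-50)²)) - 913)/(2144 + 1739) - 2787 = ((-27 - 450 - 50*√(81 + 2500)) - 913)/3883 - 2787 = ((-27 - 450 - 50*√2581) - 913)*(1/3883) - 2787 = ((-477 - 50*√2581) - 913)*(1/3883) - 2787 = (-1390 - 50*√2581)*(1/3883) - 2787 = (-1390/3883 - 50*√2581/3883) - 2787 = -10823311/3883 - 50*√2581/3883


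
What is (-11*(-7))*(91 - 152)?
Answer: -4697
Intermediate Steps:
(-11*(-7))*(91 - 152) = 77*(-61) = -4697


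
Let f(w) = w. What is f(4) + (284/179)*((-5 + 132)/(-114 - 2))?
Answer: 11747/5191 ≈ 2.2630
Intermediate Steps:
f(4) + (284/179)*((-5 + 132)/(-114 - 2)) = 4 + (284/179)*((-5 + 132)/(-114 - 2)) = 4 + (284*(1/179))*(127/(-116)) = 4 + 284*(127*(-1/116))/179 = 4 + (284/179)*(-127/116) = 4 - 9017/5191 = 11747/5191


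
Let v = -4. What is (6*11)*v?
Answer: -264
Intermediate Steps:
(6*11)*v = (6*11)*(-4) = 66*(-4) = -264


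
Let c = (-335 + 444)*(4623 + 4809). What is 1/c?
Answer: 1/1028088 ≈ 9.7268e-7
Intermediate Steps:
c = 1028088 (c = 109*9432 = 1028088)
1/c = 1/1028088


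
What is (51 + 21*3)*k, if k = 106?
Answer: 12084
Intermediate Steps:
(51 + 21*3)*k = (51 + 21*3)*106 = (51 + 63)*106 = 114*106 = 12084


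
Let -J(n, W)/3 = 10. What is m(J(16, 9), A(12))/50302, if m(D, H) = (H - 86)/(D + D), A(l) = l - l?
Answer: 43/1509060 ≈ 2.8495e-5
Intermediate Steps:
A(l) = 0
J(n, W) = -30 (J(n, W) = -3*10 = -30)
m(D, H) = (-86 + H)/(2*D) (m(D, H) = (-86 + H)/((2*D)) = (-86 + H)*(1/(2*D)) = (-86 + H)/(2*D))
m(J(16, 9), A(12))/50302 = ((½)*(-86 + 0)/(-30))/50302 = ((½)*(-1/30)*(-86))*(1/50302) = (43/30)*(1/50302) = 43/1509060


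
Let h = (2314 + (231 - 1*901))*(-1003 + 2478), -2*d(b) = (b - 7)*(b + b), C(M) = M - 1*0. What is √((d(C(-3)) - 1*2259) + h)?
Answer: 3*√269179 ≈ 1556.5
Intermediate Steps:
C(M) = M (C(M) = M + 0 = M)
d(b) = -b*(-7 + b) (d(b) = -(b - 7)*(b + b)/2 = -(-7 + b)*2*b/2 = -b*(-7 + b))
h = 2424900 (h = (2314 + (231 - 901))*1475 = (2314 - 670)*1475 = 1644*1475 = 2424900)
√((d(C(-3)) - 1*2259) + h) = √((-3*(7 - 1*(-3)) - 1*2259) + 2424900) = √((-3*(7 + 3) - 2259) + 2424900) = √((-3*10 - 2259) + 2424900) = √((-30 - 2259) + 2424900) = √(-2289 + 2424900) = √2422611 = 3*√269179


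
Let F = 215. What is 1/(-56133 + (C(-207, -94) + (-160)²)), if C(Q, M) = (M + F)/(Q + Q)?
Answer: -414/12640783 ≈ -3.2751e-5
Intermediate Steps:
C(Q, M) = (215 + M)/(2*Q) (C(Q, M) = (M + 215)/(Q + Q) = (215 + M)/((2*Q)) = (215 + M)*(1/(2*Q)) = (215 + M)/(2*Q))
1/(-56133 + (C(-207, -94) + (-160)²)) = 1/(-56133 + ((½)*(215 - 94)/(-207) + (-160)²)) = 1/(-56133 + ((½)*(-1/207)*121 + 25600)) = 1/(-56133 + (-121/414 + 25600)) = 1/(-56133 + 10598279/414) = 1/(-12640783/414) = -414/12640783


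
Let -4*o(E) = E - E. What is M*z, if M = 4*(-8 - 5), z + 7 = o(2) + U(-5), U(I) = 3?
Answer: 208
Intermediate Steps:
o(E) = 0 (o(E) = -(E - E)/4 = -1/4*0 = 0)
z = -4 (z = -7 + (0 + 3) = -7 + 3 = -4)
M = -52 (M = 4*(-13) = -52)
M*z = -52*(-4) = 208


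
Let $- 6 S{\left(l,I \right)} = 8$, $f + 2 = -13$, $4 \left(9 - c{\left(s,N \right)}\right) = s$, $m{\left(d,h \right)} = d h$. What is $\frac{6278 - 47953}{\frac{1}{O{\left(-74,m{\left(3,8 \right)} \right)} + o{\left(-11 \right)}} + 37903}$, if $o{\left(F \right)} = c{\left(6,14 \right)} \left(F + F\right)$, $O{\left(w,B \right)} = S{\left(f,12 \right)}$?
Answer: $- \frac{20795825}{18913594} \approx -1.0995$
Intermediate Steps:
$c{\left(s,N \right)} = 9 - \frac{s}{4}$
$f = -15$ ($f = -2 - 13 = -15$)
$S{\left(l,I \right)} = - \frac{4}{3}$ ($S{\left(l,I \right)} = \left(- \frac{1}{6}\right) 8 = - \frac{4}{3}$)
$O{\left(w,B \right)} = - \frac{4}{3}$
$o{\left(F \right)} = 15 F$ ($o{\left(F \right)} = \left(9 - \frac{3}{2}\right) \left(F + F\right) = \left(9 - \frac{3}{2}\right) 2 F = \frac{15 \cdot 2 F}{2} = 15 F$)
$\frac{6278 - 47953}{\frac{1}{O{\left(-74,m{\left(3,8 \right)} \right)} + o{\left(-11 \right)}} + 37903} = \frac{6278 - 47953}{\frac{1}{- \frac{4}{3} + 15 \left(-11\right)} + 37903} = - \frac{41675}{\frac{1}{- \frac{4}{3} - 165} + 37903} = - \frac{41675}{\frac{1}{- \frac{499}{3}} + 37903} = - \frac{41675}{- \frac{3}{499} + 37903} = - \frac{41675}{\frac{18913594}{499}} = \left(-41675\right) \frac{499}{18913594} = - \frac{20795825}{18913594}$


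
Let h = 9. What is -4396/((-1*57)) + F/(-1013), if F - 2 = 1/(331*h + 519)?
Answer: 1730745875/22442002 ≈ 77.121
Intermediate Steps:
F = 6997/3498 (F = 2 + 1/(331*9 + 519) = 2 + 1/(2979 + 519) = 2 + 1/3498 = 6997/3498 ≈ 2.0003)
-4396/((-1*57)) + F/(-1013) = -4396/((-1*57)) + (6997/3498)/(-1013) = -4396/(-57) + (6997/3498)*(-1/1013) = -4396*(-1/57) - 6997/3543474 = 4396/57 - 6997/3543474 = 1730745875/22442002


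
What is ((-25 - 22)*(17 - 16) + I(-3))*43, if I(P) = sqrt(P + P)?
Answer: -2021 + 43*I*sqrt(6) ≈ -2021.0 + 105.33*I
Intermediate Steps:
I(P) = sqrt(2)*sqrt(P) (I(P) = sqrt(2*P) = sqrt(2)*sqrt(P))
((-25 - 22)*(17 - 16) + I(-3))*43 = ((-25 - 22)*(17 - 16) + sqrt(2)*sqrt(-3))*43 = (-47*1 + sqrt(2)*(I*sqrt(3)))*43 = (-47 + I*sqrt(6))*43 = -2021 + 43*I*sqrt(6)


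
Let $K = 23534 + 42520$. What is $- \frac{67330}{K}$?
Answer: $- \frac{33665}{33027} \approx -1.0193$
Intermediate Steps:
$K = 66054$
$- \frac{67330}{K} = - \frac{67330}{66054} = \left(-67330\right) \frac{1}{66054} = - \frac{33665}{33027}$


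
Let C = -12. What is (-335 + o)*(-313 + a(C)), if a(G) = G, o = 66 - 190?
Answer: 149175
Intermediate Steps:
o = -124
(-335 + o)*(-313 + a(C)) = (-335 - 124)*(-313 - 12) = -459*(-325) = 149175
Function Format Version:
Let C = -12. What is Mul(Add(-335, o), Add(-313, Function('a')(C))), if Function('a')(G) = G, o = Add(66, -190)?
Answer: 149175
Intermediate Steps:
o = -124
Mul(Add(-335, o), Add(-313, Function('a')(C))) = Mul(Add(-335, -124), Add(-313, -12)) = Mul(-459, -325) = 149175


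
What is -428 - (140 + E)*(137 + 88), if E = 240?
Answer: -85928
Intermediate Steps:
-428 - (140 + E)*(137 + 88) = -428 - (140 + 240)*(137 + 88) = -428 - 380*225 = -428 - 1*85500 = -428 - 85500 = -85928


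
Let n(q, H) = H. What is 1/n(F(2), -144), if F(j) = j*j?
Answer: -1/144 ≈ -0.0069444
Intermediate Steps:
F(j) = j²
1/n(F(2), -144) = 1/(-144) = -1/144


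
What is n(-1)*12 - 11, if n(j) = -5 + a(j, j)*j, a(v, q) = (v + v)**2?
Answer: -119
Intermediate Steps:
a(v, q) = 4*v**2 (a(v, q) = (2*v)**2 = 4*v**2)
n(j) = -5 + 4*j**3 (n(j) = -5 + (4*j**2)*j = -5 + 4*j**3)
n(-1)*12 - 11 = (-5 + 4*(-1)**3)*12 - 11 = (-5 + 4*(-1))*12 - 11 = (-5 - 4)*12 - 11 = -9*12 - 11 = -108 - 11 = -119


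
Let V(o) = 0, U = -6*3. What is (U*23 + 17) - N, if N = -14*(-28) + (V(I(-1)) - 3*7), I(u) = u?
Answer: -768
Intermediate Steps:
U = -18
N = 371 (N = -14*(-28) + (0 - 3*7) = 392 + (0 - 21) = 392 - 21 = 371)
(U*23 + 17) - N = (-18*23 + 17) - 1*371 = (-414 + 17) - 371 = -397 - 371 = -768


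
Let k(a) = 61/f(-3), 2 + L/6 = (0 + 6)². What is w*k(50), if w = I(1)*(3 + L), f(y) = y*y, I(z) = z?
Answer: 1403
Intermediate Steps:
L = 204 (L = -12 + 6*(0 + 6)² = -12 + 6*6² = -12 + 6*36 = -12 + 216 = 204)
f(y) = y²
w = 207 (w = 1*(3 + 204) = 1*207 = 207)
k(a) = 61/9 (k(a) = 61/((-3)²) = 61/9)
w*k(50) = 207*(61/9) = 1403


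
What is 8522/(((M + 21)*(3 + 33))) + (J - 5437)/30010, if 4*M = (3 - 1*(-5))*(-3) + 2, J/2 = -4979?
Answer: 24715481/1674558 ≈ 14.759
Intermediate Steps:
J = -9958 (J = 2*(-4979) = -9958)
M = -11/2 (M = ((3 - 1*(-5))*(-3) + 2)/4 = ((3 + 5)*(-3) + 2)/4 = (8*(-3) + 2)/4 = (-24 + 2)/4 = (1/4)*(-22) = -11/2 ≈ -5.5000)
8522/(((M + 21)*(3 + 33))) + (J - 5437)/30010 = 8522/(((-11/2 + 21)*(3 + 33))) + (-9958 - 5437)/30010 = 8522/(((31/2)*36)) - 15395*1/30010 = 8522/558 - 3079/6002 = 8522*(1/558) - 3079/6002 = 4261/279 - 3079/6002 = 24715481/1674558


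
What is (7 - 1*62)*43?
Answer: -2365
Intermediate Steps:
(7 - 1*62)*43 = (7 - 62)*43 = -55*43 = -2365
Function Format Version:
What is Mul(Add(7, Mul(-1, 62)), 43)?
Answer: -2365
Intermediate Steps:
Mul(Add(7, Mul(-1, 62)), 43) = Mul(Add(7, -62), 43) = Mul(-55, 43) = -2365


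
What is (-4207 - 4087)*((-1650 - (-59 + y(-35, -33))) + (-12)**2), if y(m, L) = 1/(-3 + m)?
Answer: 228022795/19 ≈ 1.2001e+7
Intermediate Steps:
(-4207 - 4087)*((-1650 - (-59 + y(-35, -33))) + (-12)**2) = (-4207 - 4087)*((-1650 - (-59 + 1/(-3 - 35))) + (-12)**2) = -8294*((-1650 - (-59 + 1/(-38))) + 144) = -8294*((-1650 - (-59 - 1/38)) + 144) = -8294*((-1650 - 1*(-2243/38)) + 144) = -8294*((-1650 + 2243/38) + 144) = -8294*(-60457/38 + 144) = -8294*(-54985/38) = 228022795/19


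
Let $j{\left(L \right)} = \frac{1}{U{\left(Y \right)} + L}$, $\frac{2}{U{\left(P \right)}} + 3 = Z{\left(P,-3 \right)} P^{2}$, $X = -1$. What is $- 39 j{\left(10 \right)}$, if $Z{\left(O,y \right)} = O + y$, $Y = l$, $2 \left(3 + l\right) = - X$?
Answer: $- \frac{11661}{2974} \approx -3.921$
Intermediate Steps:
$l = - \frac{5}{2}$ ($l = -3 + \frac{\left(-1\right) \left(-1\right)}{2} = -3 + \frac{1}{2} \cdot 1 = -3 + \frac{1}{2} = - \frac{5}{2} \approx -2.5$)
$Y = - \frac{5}{2} \approx -2.5$
$U{\left(P \right)} = \frac{2}{-3 + P^{2} \left(-3 + P\right)}$ ($U{\left(P \right)} = \frac{2}{-3 + \left(P - 3\right) P^{2}} = \frac{2}{-3 + \left(-3 + P\right) P^{2}} = \frac{2}{-3 + P^{2} \left(-3 + P\right)}$)
$j{\left(L \right)} = \frac{1}{- \frac{16}{299} + L}$ ($j{\left(L \right)} = \frac{1}{\frac{2}{-3 + \left(- \frac{5}{2}\right)^{2} \left(-3 - \frac{5}{2}\right)} + L} = \frac{1}{\frac{2}{-3 + \frac{25}{4} \left(- \frac{11}{2}\right)} + L} = \frac{1}{\frac{2}{-3 - \frac{275}{8}} + L} = \frac{1}{\frac{2}{- \frac{299}{8}} + L} = \frac{1}{2 \left(- \frac{8}{299}\right) + L} = \frac{1}{- \frac{16}{299} + L}$)
$- 39 j{\left(10 \right)} = - 39 \frac{299}{-16 + 299 \cdot 10} = - 39 \frac{299}{-16 + 2990} = - 39 \cdot \frac{299}{2974} = - 39 \cdot 299 \cdot \frac{1}{2974} = \left(-39\right) \frac{299}{2974} = - \frac{11661}{2974}$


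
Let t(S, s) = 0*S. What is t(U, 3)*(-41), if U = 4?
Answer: 0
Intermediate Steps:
t(S, s) = 0
t(U, 3)*(-41) = 0*(-41) = 0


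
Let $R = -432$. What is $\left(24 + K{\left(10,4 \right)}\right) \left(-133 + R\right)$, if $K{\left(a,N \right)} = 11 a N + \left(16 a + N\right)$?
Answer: $-354820$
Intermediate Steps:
$K{\left(a,N \right)} = N + 16 a + 11 N a$ ($K{\left(a,N \right)} = 11 N a + \left(N + 16 a\right) = N + 16 a + 11 N a$)
$\left(24 + K{\left(10,4 \right)}\right) \left(-133 + R\right) = \left(24 + \left(4 + 16 \cdot 10 + 11 \cdot 4 \cdot 10\right)\right) \left(-133 - 432\right) = \left(24 + \left(4 + 160 + 440\right)\right) \left(-565\right) = \left(24 + 604\right) \left(-565\right) = 628 \left(-565\right) = -354820$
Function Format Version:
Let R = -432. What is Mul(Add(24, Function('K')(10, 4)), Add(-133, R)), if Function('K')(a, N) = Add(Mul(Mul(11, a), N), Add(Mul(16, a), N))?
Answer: -354820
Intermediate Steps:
Function('K')(a, N) = Add(N, Mul(16, a), Mul(11, N, a)) (Function('K')(a, N) = Add(Mul(11, N, a), Add(N, Mul(16, a))) = Add(N, Mul(16, a), Mul(11, N, a)))
Mul(Add(24, Function('K')(10, 4)), Add(-133, R)) = Mul(Add(24, Add(4, Mul(16, 10), Mul(11, 4, 10))), Add(-133, -432)) = Mul(Add(24, Add(4, 160, 440)), -565) = Mul(Add(24, 604), -565) = Mul(628, -565) = -354820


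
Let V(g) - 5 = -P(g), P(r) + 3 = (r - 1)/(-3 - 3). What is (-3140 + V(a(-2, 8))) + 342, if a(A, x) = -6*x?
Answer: -16789/6 ≈ -2798.2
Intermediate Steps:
P(r) = -17/6 - r/6 (P(r) = -3 + (r - 1)/(-3 - 3) = -3 + (-1 + r)/(-6) = -3 + (-1 + r)*(-⅙) = -3 + (⅙ - r/6) = -17/6 - r/6)
V(g) = 47/6 + g/6 (V(g) = 5 - (-17/6 - g/6) = 5 + (17/6 + g/6) = 47/6 + g/6)
(-3140 + V(a(-2, 8))) + 342 = (-3140 + (47/6 + (-6*8)/6)) + 342 = (-3140 + (47/6 + (⅙)*(-48))) + 342 = (-3140 + (47/6 - 8)) + 342 = (-3140 - ⅙) + 342 = -18841/6 + 342 = -16789/6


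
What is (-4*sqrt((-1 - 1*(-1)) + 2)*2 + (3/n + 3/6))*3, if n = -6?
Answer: -24*sqrt(2) ≈ -33.941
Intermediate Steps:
(-4*sqrt((-1 - 1*(-1)) + 2)*2 + (3/n + 3/6))*3 = (-4*sqrt((-1 - 1*(-1)) + 2)*2 + (3/(-6) + 3/6))*3 = (-4*sqrt((-1 + 1) + 2)*2 + (3*(-1/6) + 3*(1/6)))*3 = (-4*sqrt(0 + 2)*2 + (-1/2 + 1/2))*3 = (-4*sqrt(2)*2 + 0)*3 = (-8*sqrt(2) + 0)*3 = -8*sqrt(2)*3 = -24*sqrt(2)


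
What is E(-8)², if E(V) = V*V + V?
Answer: 3136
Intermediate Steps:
E(V) = V + V² (E(V) = V² + V = V + V²)
E(-8)² = (-8*(1 - 8))² = (-8*(-7))² = 56² = 3136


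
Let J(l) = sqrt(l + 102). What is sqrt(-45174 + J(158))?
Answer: sqrt(-45174 + 2*sqrt(65)) ≈ 212.5*I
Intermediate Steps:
J(l) = sqrt(102 + l)
sqrt(-45174 + J(158)) = sqrt(-45174 + sqrt(102 + 158)) = sqrt(-45174 + sqrt(260)) = sqrt(-45174 + 2*sqrt(65))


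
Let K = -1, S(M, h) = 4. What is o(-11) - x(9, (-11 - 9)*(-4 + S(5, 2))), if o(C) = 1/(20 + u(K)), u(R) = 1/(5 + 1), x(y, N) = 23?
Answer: -2777/121 ≈ -22.950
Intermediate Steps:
u(R) = ⅙ (u(R) = 1/6 = ⅙)
o(C) = 6/121 (o(C) = 1/(20 + ⅙) = 1/(121/6) = 6/121)
o(-11) - x(9, (-11 - 9)*(-4 + S(5, 2))) = 6/121 - 1*23 = 6/121 - 23 = -2777/121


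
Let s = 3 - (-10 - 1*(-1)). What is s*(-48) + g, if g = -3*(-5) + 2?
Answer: -559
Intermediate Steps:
g = 17 (g = 15 + 2 = 17)
s = 12 (s = 3 - (-10 + 1) = 3 - 1*(-9) = 3 + 9 = 12)
s*(-48) + g = 12*(-48) + 17 = -576 + 17 = -559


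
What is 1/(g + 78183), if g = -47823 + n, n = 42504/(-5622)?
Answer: 937/28440236 ≈ 3.2946e-5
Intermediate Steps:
n = -7084/937 (n = 42504*(-1/5622) = -7084/937 ≈ -7.5603)
g = -44817235/937 (g = -47823 - 7084/937 = -44817235/937 ≈ -47831.)
1/(g + 78183) = 1/(-44817235/937 + 78183) = 1/(28440236/937) = 937/28440236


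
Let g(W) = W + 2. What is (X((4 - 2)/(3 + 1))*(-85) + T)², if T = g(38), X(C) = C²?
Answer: 5625/16 ≈ 351.56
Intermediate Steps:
g(W) = 2 + W
T = 40 (T = 2 + 38 = 40)
(X((4 - 2)/(3 + 1))*(-85) + T)² = (((4 - 2)/(3 + 1))²*(-85) + 40)² = ((2/4)²*(-85) + 40)² = ((2*(¼))²*(-85) + 40)² = ((½)²*(-85) + 40)² = ((¼)*(-85) + 40)² = (-85/4 + 40)² = (75/4)² = 5625/16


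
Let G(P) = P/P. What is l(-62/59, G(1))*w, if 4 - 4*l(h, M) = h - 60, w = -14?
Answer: -13433/59 ≈ -227.68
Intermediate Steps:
G(P) = 1
l(h, M) = 16 - h/4 (l(h, M) = 1 - (h - 60)/4 = 1 - (-60 + h)/4 = 1 + (15 - h/4) = 16 - h/4)
l(-62/59, G(1))*w = (16 - (-31)/(2*59))*(-14) = (16 - ¼*(-62/59))*(-14) = (16 + 31/118)*(-14) = (1919/118)*(-14) = -13433/59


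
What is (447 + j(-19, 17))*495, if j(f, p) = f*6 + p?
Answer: 173250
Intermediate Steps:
j(f, p) = p + 6*f (j(f, p) = 6*f + p = p + 6*f)
(447 + j(-19, 17))*495 = (447 + (17 + 6*(-19)))*495 = (447 + (17 - 114))*495 = (447 - 97)*495 = 350*495 = 173250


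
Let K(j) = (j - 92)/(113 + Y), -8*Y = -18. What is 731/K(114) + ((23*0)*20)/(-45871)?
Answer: 336991/88 ≈ 3829.4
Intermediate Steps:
Y = 9/4 (Y = -⅛*(-18) = 9/4 ≈ 2.2500)
K(j) = -368/461 + 4*j/461 (K(j) = (j - 92)/(113 + 9/4) = (-92 + j)/(461/4) = (-92 + j)*(4/461) = -368/461 + 4*j/461)
731/K(114) + ((23*0)*20)/(-45871) = 731/(-368/461 + (4/461)*114) + ((23*0)*20)/(-45871) = 731/(-368/461 + 456/461) + (0*20)*(-1/45871) = 731/(88/461) + 0*(-1/45871) = 731*(461/88) + 0 = 336991/88 + 0 = 336991/88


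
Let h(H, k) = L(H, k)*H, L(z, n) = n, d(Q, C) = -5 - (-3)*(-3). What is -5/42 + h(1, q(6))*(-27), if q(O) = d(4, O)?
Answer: 15871/42 ≈ 377.88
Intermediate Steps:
d(Q, C) = -14 (d(Q, C) = -5 - 1*9 = -5 - 9 = -14)
q(O) = -14
h(H, k) = H*k (h(H, k) = k*H = H*k)
-5/42 + h(1, q(6))*(-27) = -5/42 + (1*(-14))*(-27) = -5*1/42 - 14*(-27) = -5/42 + 378 = 15871/42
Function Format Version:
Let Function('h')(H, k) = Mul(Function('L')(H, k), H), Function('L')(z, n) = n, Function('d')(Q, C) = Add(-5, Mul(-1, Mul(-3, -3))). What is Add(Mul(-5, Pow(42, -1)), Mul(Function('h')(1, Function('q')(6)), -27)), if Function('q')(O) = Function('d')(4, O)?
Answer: Rational(15871, 42) ≈ 377.88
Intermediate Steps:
Function('d')(Q, C) = -14 (Function('d')(Q, C) = Add(-5, Mul(-1, 9)) = Add(-5, -9) = -14)
Function('q')(O) = -14
Function('h')(H, k) = Mul(H, k) (Function('h')(H, k) = Mul(k, H) = Mul(H, k))
Add(Mul(-5, Pow(42, -1)), Mul(Function('h')(1, Function('q')(6)), -27)) = Add(Mul(-5, Pow(42, -1)), Mul(Mul(1, -14), -27)) = Add(Mul(-5, Rational(1, 42)), Mul(-14, -27)) = Add(Rational(-5, 42), 378) = Rational(15871, 42)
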